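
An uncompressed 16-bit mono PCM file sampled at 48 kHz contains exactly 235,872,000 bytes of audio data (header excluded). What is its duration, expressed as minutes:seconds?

Byte rate = 48,000 × 2 × 1 = 96,000 bytes/s.
Duration = 235,872,000 / 96,000 = 2,457 s.
2,457 s = 40:57.

40:57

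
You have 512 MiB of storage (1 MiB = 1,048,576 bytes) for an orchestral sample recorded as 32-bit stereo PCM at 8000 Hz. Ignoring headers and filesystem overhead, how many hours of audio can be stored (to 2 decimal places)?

2.33 hours

Uncompressed byte rate = 8,000 × 4 × 2 = 64,000 bytes/s.
Capacity = 512 × 1,048,576 = 536,870,912 bytes.
536,870,912 / 64,000 ≈ 8388.61 s → 2.33 hours.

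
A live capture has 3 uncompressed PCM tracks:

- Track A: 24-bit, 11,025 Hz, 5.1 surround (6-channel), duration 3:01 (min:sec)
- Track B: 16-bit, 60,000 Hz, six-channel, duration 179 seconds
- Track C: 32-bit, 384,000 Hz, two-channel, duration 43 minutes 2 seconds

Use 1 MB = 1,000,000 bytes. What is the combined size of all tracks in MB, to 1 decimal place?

8096.7 MB

Track A: 3:01 (min:sec) = 181 s; 11,025 × 181 × 3 × 6 = 35,919,450 bytes.
Track B: 60,000 × 179 × 2 × 6 = 128,880,000 bytes.
Track C: 43 minutes 2 seconds = 2,582 s; 384,000 × 2,582 × 4 × 2 = 7,931,904,000 bytes.
Total = 8,096,703,450 bytes = 8096.7 MB.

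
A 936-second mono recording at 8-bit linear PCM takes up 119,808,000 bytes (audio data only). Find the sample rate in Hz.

128,000 Hz

Bytes = sample_rate × seconds × bytes_per_sample × channels.
sample_rate = 119,808,000 / (936 × 1 × 1) = 119,808,000 / 936 = 128,000 Hz.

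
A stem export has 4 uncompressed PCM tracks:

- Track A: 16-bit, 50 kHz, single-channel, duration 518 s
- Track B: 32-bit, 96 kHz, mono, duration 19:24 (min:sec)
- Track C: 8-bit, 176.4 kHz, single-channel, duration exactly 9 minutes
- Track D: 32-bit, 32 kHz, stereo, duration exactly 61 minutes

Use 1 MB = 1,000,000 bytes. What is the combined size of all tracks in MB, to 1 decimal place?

Track A: 50,000 × 518 × 2 × 1 = 51,800,000 bytes.
Track B: 19:24 (min:sec) = 1,164 s; 96,000 × 1,164 × 4 × 1 = 446,976,000 bytes.
Track C: exactly 9 minutes = 540 s; 176,400 × 540 × 1 × 1 = 95,256,000 bytes.
Track D: exactly 61 minutes = 3,660 s; 32,000 × 3,660 × 4 × 2 = 936,960,000 bytes.
Total = 1,530,992,000 bytes = 1531.0 MB.

1531.0 MB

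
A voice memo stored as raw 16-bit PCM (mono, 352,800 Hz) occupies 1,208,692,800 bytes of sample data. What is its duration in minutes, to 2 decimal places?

28.55 minutes

Byte rate = 352,800 × 2 × 1 = 705,600 bytes/s.
Duration = 1,208,692,800 / 705,600 = 1,713 s.
1,713 s / 60 = 28.55 minutes.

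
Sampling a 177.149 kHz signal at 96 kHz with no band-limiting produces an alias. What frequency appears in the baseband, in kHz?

Nyquist = 96,000/2 = 48,000 Hz; 177,149 Hz exceeds it.
Alias = |177,149 − 2×96,000| = |177,149 − 192,000| = 14,851 Hz = 14.851 kHz.

14.851 kHz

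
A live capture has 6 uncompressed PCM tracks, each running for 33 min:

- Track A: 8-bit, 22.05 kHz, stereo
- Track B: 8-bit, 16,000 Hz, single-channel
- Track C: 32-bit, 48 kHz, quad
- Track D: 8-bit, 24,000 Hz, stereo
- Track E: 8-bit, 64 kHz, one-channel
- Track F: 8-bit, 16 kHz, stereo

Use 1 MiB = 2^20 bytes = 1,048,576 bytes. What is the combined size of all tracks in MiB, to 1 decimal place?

1835.6 MiB

33 min = 1,980 s.
Track A: 22,050 × 1,980 × 1 × 2 = 87,318,000 bytes.
Track B: 16,000 × 1,980 × 1 × 1 = 31,680,000 bytes.
Track C: 48,000 × 1,980 × 4 × 4 = 1,520,640,000 bytes.
Track D: 24,000 × 1,980 × 1 × 2 = 95,040,000 bytes.
Track E: 64,000 × 1,980 × 1 × 1 = 126,720,000 bytes.
Track F: 16,000 × 1,980 × 1 × 2 = 63,360,000 bytes.
Total = 1,924,758,000 bytes = 1835.6 MiB.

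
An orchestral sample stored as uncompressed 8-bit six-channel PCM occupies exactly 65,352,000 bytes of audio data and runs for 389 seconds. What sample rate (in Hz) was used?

28,000 Hz

Bytes = sample_rate × seconds × bytes_per_sample × channels.
sample_rate = 65,352,000 / (389 × 1 × 6) = 65,352,000 / 2,334 = 28,000 Hz.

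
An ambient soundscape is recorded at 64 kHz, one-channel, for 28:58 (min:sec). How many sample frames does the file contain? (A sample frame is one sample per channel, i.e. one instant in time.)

28:58 (min:sec) = 1,738 s.
64,000 samples/s × 1,738 s = 111,232,000 frames.

111,232,000 sample frames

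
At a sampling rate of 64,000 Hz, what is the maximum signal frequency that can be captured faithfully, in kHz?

Nyquist frequency = sample rate / 2 = 64,000 / 2 = 32 kHz.

32 kHz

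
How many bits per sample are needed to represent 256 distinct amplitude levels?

log2(256) = 8.

8 bits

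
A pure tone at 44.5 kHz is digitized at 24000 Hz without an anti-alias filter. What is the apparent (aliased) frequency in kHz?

3.5 kHz

Nyquist = 24,000/2 = 12,000 Hz; 44,500 Hz exceeds it.
Alias = |44,500 − 2×24,000| = |44,500 − 48,000| = 3,500 Hz = 3.5 kHz.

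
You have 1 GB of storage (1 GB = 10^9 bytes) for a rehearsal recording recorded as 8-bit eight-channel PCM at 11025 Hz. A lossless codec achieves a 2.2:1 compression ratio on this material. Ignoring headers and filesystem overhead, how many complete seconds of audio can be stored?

24,943 seconds

Uncompressed byte rate = 11,025 × 1 × 8 = 88,200 bytes/s.
After 2.2:1 compression, effective rate ≈ 40090.91 bytes/s.
Capacity = 1 × 1,000,000,000 = 1,000,000,000 bytes.
1,000,000,000 / effective rate ≈ 24943.31 s → 24,943 seconds.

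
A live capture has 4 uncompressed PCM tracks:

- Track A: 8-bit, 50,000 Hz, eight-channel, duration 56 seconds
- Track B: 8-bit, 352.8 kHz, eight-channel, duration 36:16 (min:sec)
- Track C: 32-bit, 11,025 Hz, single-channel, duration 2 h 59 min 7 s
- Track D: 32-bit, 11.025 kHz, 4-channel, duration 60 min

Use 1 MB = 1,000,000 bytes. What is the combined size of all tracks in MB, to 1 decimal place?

Track A: 50,000 × 56 × 1 × 8 = 22,400,000 bytes.
Track B: 36:16 (min:sec) = 2,176 s; 352,800 × 2,176 × 1 × 8 = 6,141,542,400 bytes.
Track C: 2 h 59 min 7 s = 10,747 s; 11,025 × 10,747 × 4 × 1 = 473,942,700 bytes.
Track D: 60 min = 3,600 s; 11,025 × 3,600 × 4 × 4 = 635,040,000 bytes.
Total = 7,272,925,100 bytes = 7272.9 MB.

7272.9 MB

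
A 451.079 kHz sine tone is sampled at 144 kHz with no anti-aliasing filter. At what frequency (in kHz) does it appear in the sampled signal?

19.079 kHz

Nyquist = 144,000/2 = 72,000 Hz; 451,079 Hz exceeds it.
Alias = |451,079 − 3×144,000| = |451,079 − 432,000| = 19,079 Hz = 19.079 kHz.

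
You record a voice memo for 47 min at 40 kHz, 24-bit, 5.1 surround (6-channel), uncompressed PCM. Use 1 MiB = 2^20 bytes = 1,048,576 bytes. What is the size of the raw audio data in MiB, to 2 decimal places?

1936.34 MiB

Duration = 47 min = 2,820 s.
Bytes = 40,000 samples/s × 2,820 s × 3 bytes/sample × 6 ch = 2,030,400,000 bytes.
2,030,400,000 / 1,048,576 = 1936.34 MiB.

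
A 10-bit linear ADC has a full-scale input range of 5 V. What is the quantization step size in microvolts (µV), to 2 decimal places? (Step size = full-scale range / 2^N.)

5 V / 2^10 = 5 / 1,024 V = 4882.81 µV.

4882.81 µV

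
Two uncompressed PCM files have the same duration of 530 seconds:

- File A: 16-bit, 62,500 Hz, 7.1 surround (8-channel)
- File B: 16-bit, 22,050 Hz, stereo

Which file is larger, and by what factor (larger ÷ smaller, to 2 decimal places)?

File A: 62,500 × 2 × 8 = 1,000,000 bytes/s.
File B: 22,050 × 2 × 2 = 88,200 bytes/s.
File A is larger; ratio = 530,000,000 / 46,746,000 = 11.34.

File A, by a factor of 11.34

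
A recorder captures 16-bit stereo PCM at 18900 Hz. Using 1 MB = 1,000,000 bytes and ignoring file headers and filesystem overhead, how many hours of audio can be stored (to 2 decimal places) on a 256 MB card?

Uncompressed byte rate = 18,900 × 2 × 2 = 75,600 bytes/s.
Capacity = 256 × 1,000,000 = 256,000,000 bytes.
256,000,000 / 75,600 ≈ 3386.24 s → 0.94 hours.

0.94 hours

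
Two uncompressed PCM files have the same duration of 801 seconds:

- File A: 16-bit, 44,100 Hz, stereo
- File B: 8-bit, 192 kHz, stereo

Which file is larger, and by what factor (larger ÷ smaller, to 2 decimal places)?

File B, by a factor of 2.18

File A: 44,100 × 2 × 2 = 176,400 bytes/s.
File B: 192,000 × 1 × 2 = 384,000 bytes/s.
File B is larger; ratio = 307,584,000 / 141,296,400 = 2.18.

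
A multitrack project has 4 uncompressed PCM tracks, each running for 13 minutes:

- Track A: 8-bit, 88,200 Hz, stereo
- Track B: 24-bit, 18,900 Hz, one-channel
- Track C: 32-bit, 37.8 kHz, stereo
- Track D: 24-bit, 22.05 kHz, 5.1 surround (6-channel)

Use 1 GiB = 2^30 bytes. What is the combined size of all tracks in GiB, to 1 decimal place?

13 minutes = 780 s.
Track A: 88,200 × 780 × 1 × 2 = 137,592,000 bytes.
Track B: 18,900 × 780 × 3 × 1 = 44,226,000 bytes.
Track C: 37,800 × 780 × 4 × 2 = 235,872,000 bytes.
Track D: 22,050 × 780 × 3 × 6 = 309,582,000 bytes.
Total = 727,272,000 bytes = 0.7 GiB.

0.7 GiB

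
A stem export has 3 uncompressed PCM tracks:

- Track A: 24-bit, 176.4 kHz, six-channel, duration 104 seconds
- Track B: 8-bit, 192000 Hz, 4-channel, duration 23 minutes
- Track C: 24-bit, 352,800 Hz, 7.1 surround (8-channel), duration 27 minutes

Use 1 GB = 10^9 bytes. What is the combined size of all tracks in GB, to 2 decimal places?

Track A: 176,400 × 104 × 3 × 6 = 330,220,800 bytes.
Track B: 23 minutes = 1,380 s; 192,000 × 1,380 × 1 × 4 = 1,059,840,000 bytes.
Track C: 27 minutes = 1,620 s; 352,800 × 1,620 × 3 × 8 = 13,716,864,000 bytes.
Total = 15,106,924,800 bytes = 15.11 GB.

15.11 GB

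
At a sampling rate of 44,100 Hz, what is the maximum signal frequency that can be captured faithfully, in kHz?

22.05 kHz

Nyquist frequency = sample rate / 2 = 44,100 / 2 = 22.05 kHz.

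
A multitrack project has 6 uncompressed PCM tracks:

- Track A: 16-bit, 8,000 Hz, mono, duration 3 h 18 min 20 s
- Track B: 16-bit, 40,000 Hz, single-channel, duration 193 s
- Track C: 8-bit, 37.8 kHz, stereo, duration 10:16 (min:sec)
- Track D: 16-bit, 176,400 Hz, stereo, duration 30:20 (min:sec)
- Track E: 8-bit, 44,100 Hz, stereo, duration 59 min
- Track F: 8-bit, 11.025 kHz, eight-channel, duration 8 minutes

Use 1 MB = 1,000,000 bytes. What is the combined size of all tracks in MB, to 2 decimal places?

Track A: 3 h 18 min 20 s = 11,900 s; 8,000 × 11,900 × 2 × 1 = 190,400,000 bytes.
Track B: 40,000 × 193 × 2 × 1 = 15,440,000 bytes.
Track C: 10:16 (min:sec) = 616 s; 37,800 × 616 × 1 × 2 = 46,569,600 bytes.
Track D: 30:20 (min:sec) = 1,820 s; 176,400 × 1,820 × 2 × 2 = 1,284,192,000 bytes.
Track E: 59 min = 3,540 s; 44,100 × 3,540 × 1 × 2 = 312,228,000 bytes.
Track F: 8 minutes = 480 s; 11,025 × 480 × 1 × 8 = 42,336,000 bytes.
Total = 1,891,165,600 bytes = 1891.17 MB.

1891.17 MB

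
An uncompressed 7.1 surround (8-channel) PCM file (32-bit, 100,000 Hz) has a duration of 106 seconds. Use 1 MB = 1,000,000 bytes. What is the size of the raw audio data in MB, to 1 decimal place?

339.2 MB

Bytes = 100,000 samples/s × 106 s × 4 bytes/sample × 8 ch = 339,200,000 bytes.
339,200,000 / 1,000,000 = 339.2 MB.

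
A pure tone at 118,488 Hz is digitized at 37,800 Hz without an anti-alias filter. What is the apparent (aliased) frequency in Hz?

5,088 Hz

Nyquist = 37,800/2 = 18,900 Hz; 118,488 Hz exceeds it.
Alias = |118,488 − 3×37,800| = |118,488 − 113,400| = 5,088 Hz.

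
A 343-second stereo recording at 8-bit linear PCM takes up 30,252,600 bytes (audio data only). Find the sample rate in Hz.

Bytes = sample_rate × seconds × bytes_per_sample × channels.
sample_rate = 30,252,600 / (343 × 1 × 2) = 30,252,600 / 686 = 44,100 Hz.

44,100 Hz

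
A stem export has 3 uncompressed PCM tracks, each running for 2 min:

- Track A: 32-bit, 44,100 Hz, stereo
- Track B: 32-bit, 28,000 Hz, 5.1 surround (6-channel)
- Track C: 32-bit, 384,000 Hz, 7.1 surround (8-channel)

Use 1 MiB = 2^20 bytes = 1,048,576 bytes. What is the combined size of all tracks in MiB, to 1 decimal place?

1523.5 MiB

2 min = 120 s.
Track A: 44,100 × 120 × 4 × 2 = 42,336,000 bytes.
Track B: 28,000 × 120 × 4 × 6 = 80,640,000 bytes.
Track C: 384,000 × 120 × 4 × 8 = 1,474,560,000 bytes.
Total = 1,597,536,000 bytes = 1523.5 MiB.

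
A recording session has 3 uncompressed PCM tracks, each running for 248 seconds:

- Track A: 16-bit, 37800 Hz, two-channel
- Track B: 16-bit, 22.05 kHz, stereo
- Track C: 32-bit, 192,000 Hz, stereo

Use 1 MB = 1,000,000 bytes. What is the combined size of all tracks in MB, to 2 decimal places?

Track A: 37,800 × 248 × 2 × 2 = 37,497,600 bytes.
Track B: 22,050 × 248 × 2 × 2 = 21,873,600 bytes.
Track C: 192,000 × 248 × 4 × 2 = 380,928,000 bytes.
Total = 440,299,200 bytes = 440.30 MB.

440.30 MB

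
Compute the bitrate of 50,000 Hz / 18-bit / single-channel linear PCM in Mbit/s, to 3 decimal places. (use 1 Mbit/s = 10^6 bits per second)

0.900 Mbit/s

Bit rate = 50,000 × 18 × 1 = 900,000 bits/s.
= 0.900 Mbit/s.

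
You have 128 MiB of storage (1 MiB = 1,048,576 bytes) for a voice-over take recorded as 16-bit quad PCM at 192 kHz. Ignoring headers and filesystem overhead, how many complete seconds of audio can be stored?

Uncompressed byte rate = 192,000 × 2 × 4 = 1,536,000 bytes/s.
Capacity = 128 × 1,048,576 = 134,217,728 bytes.
134,217,728 / 1,536,000 ≈ 87.38 s → 87 seconds.

87 seconds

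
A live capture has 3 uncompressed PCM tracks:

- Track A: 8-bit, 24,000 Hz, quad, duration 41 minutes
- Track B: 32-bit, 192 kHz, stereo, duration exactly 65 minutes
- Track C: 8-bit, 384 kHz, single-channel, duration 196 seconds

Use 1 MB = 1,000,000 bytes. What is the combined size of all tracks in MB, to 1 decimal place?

6301.8 MB

Track A: 41 minutes = 2,460 s; 24,000 × 2,460 × 1 × 4 = 236,160,000 bytes.
Track B: exactly 65 minutes = 3,900 s; 192,000 × 3,900 × 4 × 2 = 5,990,400,000 bytes.
Track C: 384,000 × 196 × 1 × 1 = 75,264,000 bytes.
Total = 6,301,824,000 bytes = 6301.8 MB.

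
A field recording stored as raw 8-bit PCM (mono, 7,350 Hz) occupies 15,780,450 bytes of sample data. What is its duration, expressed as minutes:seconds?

Byte rate = 7,350 × 1 × 1 = 7,350 bytes/s.
Duration = 15,780,450 / 7,350 = 2,147 s.
2,147 s = 35:47.

35:47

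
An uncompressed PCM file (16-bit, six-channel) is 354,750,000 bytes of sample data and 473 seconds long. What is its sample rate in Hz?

62,500 Hz

Bytes = sample_rate × seconds × bytes_per_sample × channels.
sample_rate = 354,750,000 / (473 × 2 × 6) = 354,750,000 / 5,676 = 62,500 Hz.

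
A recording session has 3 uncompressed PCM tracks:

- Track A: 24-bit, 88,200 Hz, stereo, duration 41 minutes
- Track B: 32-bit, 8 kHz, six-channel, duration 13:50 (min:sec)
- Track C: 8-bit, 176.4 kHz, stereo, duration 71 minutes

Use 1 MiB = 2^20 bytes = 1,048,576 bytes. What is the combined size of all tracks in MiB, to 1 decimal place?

2826.8 MiB

Track A: 41 minutes = 2,460 s; 88,200 × 2,460 × 3 × 2 = 1,301,832,000 bytes.
Track B: 13:50 (min:sec) = 830 s; 8,000 × 830 × 4 × 6 = 159,360,000 bytes.
Track C: 71 minutes = 4,260 s; 176,400 × 4,260 × 1 × 2 = 1,502,928,000 bytes.
Total = 2,964,120,000 bytes = 2826.8 MiB.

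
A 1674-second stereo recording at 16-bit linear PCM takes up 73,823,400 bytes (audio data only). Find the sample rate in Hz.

11,025 Hz

Bytes = sample_rate × seconds × bytes_per_sample × channels.
sample_rate = 73,823,400 / (1,674 × 2 × 2) = 73,823,400 / 6,696 = 11,025 Hz.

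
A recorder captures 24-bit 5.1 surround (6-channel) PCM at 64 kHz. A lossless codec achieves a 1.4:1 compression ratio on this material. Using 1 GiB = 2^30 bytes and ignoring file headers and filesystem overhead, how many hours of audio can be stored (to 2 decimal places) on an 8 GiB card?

Uncompressed byte rate = 64,000 × 3 × 6 = 1,152,000 bytes/s.
After 1.4:1 compression, effective rate ≈ 822857.14 bytes/s.
Capacity = 8 × 1,073,741,824 = 8,589,934,592 bytes.
8,589,934,592 / effective rate ≈ 10439.16 s → 2.90 hours.

2.90 hours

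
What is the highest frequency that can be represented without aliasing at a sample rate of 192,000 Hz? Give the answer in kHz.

Nyquist frequency = sample rate / 2 = 192,000 / 2 = 96 kHz.

96 kHz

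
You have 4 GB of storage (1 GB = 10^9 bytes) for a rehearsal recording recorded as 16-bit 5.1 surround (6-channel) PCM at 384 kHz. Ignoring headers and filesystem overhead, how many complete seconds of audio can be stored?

868 seconds

Uncompressed byte rate = 384,000 × 2 × 6 = 4,608,000 bytes/s.
Capacity = 4 × 1,000,000,000 = 4,000,000,000 bytes.
4,000,000,000 / 4,608,000 ≈ 868.06 s → 868 seconds.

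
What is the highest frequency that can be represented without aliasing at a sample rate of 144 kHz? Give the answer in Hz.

Nyquist frequency = sample rate / 2 = 144,000 / 2 = 72,000 Hz.

72,000 Hz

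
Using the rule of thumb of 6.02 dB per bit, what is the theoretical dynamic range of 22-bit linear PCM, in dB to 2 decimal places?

22 × 6.02 = 132.44 dB.

132.44 dB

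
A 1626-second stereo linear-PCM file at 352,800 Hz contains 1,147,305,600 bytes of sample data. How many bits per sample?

Bytes per sample = 1,147,305,600 / (352,800 × 1,626 × 2) = 1,147,305,600 / 1,147,305,600 = 1.
Bit depth = 1 × 8 = 8 bits.

8 bits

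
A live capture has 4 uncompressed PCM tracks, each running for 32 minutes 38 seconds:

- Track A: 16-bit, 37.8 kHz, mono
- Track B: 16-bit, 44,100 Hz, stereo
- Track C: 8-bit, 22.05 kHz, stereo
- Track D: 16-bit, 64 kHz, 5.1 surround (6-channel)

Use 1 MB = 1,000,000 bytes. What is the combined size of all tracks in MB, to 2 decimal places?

32 minutes 38 seconds = 1,958 s.
Track A: 37,800 × 1,958 × 2 × 1 = 148,024,800 bytes.
Track B: 44,100 × 1,958 × 2 × 2 = 345,391,200 bytes.
Track C: 22,050 × 1,958 × 1 × 2 = 86,347,800 bytes.
Track D: 64,000 × 1,958 × 2 × 6 = 1,503,744,000 bytes.
Total = 2,083,507,800 bytes = 2083.51 MB.

2083.51 MB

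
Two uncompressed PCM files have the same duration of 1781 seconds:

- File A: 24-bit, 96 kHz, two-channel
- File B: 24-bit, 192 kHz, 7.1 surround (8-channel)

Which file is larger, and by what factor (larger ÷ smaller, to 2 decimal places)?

File B, by a factor of 8.00

File A: 96,000 × 3 × 2 = 576,000 bytes/s.
File B: 192,000 × 3 × 8 = 4,608,000 bytes/s.
File B is larger; ratio = 8,206,848,000 / 1,025,856,000 = 8.00.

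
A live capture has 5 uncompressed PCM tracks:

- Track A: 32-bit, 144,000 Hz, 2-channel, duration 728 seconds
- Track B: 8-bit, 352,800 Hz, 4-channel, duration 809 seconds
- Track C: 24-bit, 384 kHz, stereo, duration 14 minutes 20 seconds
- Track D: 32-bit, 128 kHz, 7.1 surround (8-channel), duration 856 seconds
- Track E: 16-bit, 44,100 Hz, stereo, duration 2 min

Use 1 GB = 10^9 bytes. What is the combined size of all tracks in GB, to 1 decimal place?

Track A: 144,000 × 728 × 4 × 2 = 838,656,000 bytes.
Track B: 352,800 × 809 × 1 × 4 = 1,141,660,800 bytes.
Track C: 14 minutes 20 seconds = 860 s; 384,000 × 860 × 3 × 2 = 1,981,440,000 bytes.
Track D: 128,000 × 856 × 4 × 8 = 3,506,176,000 bytes.
Track E: 2 min = 120 s; 44,100 × 120 × 2 × 2 = 21,168,000 bytes.
Total = 7,489,100,800 bytes = 7.5 GB.

7.5 GB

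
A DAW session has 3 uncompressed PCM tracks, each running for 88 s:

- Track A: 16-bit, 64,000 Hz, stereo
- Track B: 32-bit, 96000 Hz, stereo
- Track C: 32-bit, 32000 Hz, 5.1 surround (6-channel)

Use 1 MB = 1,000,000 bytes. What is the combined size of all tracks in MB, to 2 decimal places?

Track A: 64,000 × 88 × 2 × 2 = 22,528,000 bytes.
Track B: 96,000 × 88 × 4 × 2 = 67,584,000 bytes.
Track C: 32,000 × 88 × 4 × 6 = 67,584,000 bytes.
Total = 157,696,000 bytes = 157.70 MB.

157.70 MB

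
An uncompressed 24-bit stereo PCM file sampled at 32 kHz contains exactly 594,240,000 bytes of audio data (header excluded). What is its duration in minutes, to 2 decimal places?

51.58 minutes

Byte rate = 32,000 × 3 × 2 = 192,000 bytes/s.
Duration = 594,240,000 / 192,000 = 3,095 s.
3,095 s / 60 = 51.58 minutes.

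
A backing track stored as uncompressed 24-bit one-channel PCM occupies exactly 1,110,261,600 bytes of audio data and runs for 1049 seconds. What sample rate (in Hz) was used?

352,800 Hz

Bytes = sample_rate × seconds × bytes_per_sample × channels.
sample_rate = 1,110,261,600 / (1,049 × 3 × 1) = 1,110,261,600 / 3,147 = 352,800 Hz.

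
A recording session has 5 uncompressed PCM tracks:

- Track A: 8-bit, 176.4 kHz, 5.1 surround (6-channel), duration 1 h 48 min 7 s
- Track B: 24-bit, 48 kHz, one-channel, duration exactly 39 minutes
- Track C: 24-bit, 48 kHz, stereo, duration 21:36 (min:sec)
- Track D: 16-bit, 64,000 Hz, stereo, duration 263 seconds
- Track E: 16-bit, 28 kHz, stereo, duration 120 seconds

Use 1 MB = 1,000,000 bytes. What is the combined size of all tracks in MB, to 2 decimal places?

Track A: 1 h 48 min 7 s = 6,487 s; 176,400 × 6,487 × 1 × 6 = 6,865,840,800 bytes.
Track B: exactly 39 minutes = 2,340 s; 48,000 × 2,340 × 3 × 1 = 336,960,000 bytes.
Track C: 21:36 (min:sec) = 1,296 s; 48,000 × 1,296 × 3 × 2 = 373,248,000 bytes.
Track D: 64,000 × 263 × 2 × 2 = 67,328,000 bytes.
Track E: 28,000 × 120 × 2 × 2 = 13,440,000 bytes.
Total = 7,656,816,800 bytes = 7656.82 MB.

7656.82 MB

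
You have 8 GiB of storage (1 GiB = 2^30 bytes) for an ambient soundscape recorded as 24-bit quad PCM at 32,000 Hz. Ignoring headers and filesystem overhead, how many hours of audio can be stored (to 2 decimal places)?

6.21 hours

Uncompressed byte rate = 32,000 × 3 × 4 = 384,000 bytes/s.
Capacity = 8 × 1,073,741,824 = 8,589,934,592 bytes.
8,589,934,592 / 384,000 ≈ 22369.62 s → 6.21 hours.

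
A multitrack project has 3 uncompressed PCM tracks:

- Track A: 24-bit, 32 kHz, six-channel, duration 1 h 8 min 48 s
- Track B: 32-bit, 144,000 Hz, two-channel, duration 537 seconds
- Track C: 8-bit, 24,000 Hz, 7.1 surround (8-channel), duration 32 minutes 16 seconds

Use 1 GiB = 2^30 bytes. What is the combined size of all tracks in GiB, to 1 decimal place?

Track A: 1 h 8 min 48 s = 4,128 s; 32,000 × 4,128 × 3 × 6 = 2,377,728,000 bytes.
Track B: 144,000 × 537 × 4 × 2 = 618,624,000 bytes.
Track C: 32 minutes 16 seconds = 1,936 s; 24,000 × 1,936 × 1 × 8 = 371,712,000 bytes.
Total = 3,368,064,000 bytes = 3.1 GiB.

3.1 GiB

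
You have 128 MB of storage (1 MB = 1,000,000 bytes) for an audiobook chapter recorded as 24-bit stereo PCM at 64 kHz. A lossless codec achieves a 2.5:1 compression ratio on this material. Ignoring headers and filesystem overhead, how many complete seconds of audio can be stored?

833 seconds

Uncompressed byte rate = 64,000 × 3 × 2 = 384,000 bytes/s.
After 2.5:1 compression, effective rate ≈ 153600 bytes/s.
Capacity = 128 × 1,000,000 = 128,000,000 bytes.
128,000,000 / effective rate ≈ 833.33 s → 833 seconds.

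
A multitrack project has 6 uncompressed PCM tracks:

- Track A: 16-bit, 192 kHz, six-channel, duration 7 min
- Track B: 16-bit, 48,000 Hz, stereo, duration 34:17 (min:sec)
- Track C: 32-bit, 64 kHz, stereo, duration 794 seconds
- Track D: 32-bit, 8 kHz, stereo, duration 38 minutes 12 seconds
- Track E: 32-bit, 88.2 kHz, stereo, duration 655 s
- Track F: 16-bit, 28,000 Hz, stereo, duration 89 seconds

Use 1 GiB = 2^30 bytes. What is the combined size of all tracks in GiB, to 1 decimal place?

Track A: 7 min = 420 s; 192,000 × 420 × 2 × 6 = 967,680,000 bytes.
Track B: 34:17 (min:sec) = 2,057 s; 48,000 × 2,057 × 2 × 2 = 394,944,000 bytes.
Track C: 64,000 × 794 × 4 × 2 = 406,528,000 bytes.
Track D: 38 minutes 12 seconds = 2,292 s; 8,000 × 2,292 × 4 × 2 = 146,688,000 bytes.
Track E: 88,200 × 655 × 4 × 2 = 462,168,000 bytes.
Track F: 28,000 × 89 × 2 × 2 = 9,968,000 bytes.
Total = 2,387,976,000 bytes = 2.2 GiB.

2.2 GiB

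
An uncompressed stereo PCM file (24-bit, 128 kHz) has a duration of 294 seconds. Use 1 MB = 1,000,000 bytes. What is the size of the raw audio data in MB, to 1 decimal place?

Bytes = 128,000 samples/s × 294 s × 3 bytes/sample × 2 ch = 225,792,000 bytes.
225,792,000 / 1,000,000 = 225.8 MB.

225.8 MB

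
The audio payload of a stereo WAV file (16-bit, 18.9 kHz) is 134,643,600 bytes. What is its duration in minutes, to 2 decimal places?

29.68 minutes

Byte rate = 18,900 × 2 × 2 = 75,600 bytes/s.
Duration = 134,643,600 / 75,600 = 1,781 s.
1,781 s / 60 = 29.68 minutes.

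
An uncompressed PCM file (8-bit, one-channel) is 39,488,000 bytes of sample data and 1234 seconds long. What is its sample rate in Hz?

32,000 Hz

Bytes = sample_rate × seconds × bytes_per_sample × channels.
sample_rate = 39,488,000 / (1,234 × 1 × 1) = 39,488,000 / 1,234 = 32,000 Hz.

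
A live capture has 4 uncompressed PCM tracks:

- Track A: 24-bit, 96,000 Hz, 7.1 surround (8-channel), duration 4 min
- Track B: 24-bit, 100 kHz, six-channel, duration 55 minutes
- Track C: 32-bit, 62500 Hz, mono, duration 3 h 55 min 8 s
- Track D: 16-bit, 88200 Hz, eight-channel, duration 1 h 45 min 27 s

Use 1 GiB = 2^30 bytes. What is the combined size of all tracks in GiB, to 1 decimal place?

Track A: 4 min = 240 s; 96,000 × 240 × 3 × 8 = 552,960,000 bytes.
Track B: 55 minutes = 3,300 s; 100,000 × 3,300 × 3 × 6 = 5,940,000,000 bytes.
Track C: 3 h 55 min 8 s = 14,108 s; 62,500 × 14,108 × 4 × 1 = 3,527,000,000 bytes.
Track D: 1 h 45 min 27 s = 6,327 s; 88,200 × 6,327 × 2 × 8 = 8,928,662,400 bytes.
Total = 18,948,622,400 bytes = 17.6 GiB.

17.6 GiB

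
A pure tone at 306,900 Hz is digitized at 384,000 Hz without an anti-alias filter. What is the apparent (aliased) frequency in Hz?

77,100 Hz

Nyquist = 384,000/2 = 192,000 Hz; 306,900 Hz exceeds it.
Alias = |306,900 − 1×384,000| = |306,900 − 384,000| = 77,100 Hz.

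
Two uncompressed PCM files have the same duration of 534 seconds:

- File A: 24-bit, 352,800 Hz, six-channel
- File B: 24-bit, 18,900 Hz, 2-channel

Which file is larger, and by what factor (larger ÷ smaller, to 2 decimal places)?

File A: 352,800 × 3 × 6 = 6,350,400 bytes/s.
File B: 18,900 × 3 × 2 = 113,400 bytes/s.
File A is larger; ratio = 3,391,113,600 / 60,555,600 = 56.00.

File A, by a factor of 56.00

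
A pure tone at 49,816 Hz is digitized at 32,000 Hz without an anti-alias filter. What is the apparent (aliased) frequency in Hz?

Nyquist = 32,000/2 = 16,000 Hz; 49,816 Hz exceeds it.
Alias = |49,816 − 2×32,000| = |49,816 − 64,000| = 14,184 Hz.

14,184 Hz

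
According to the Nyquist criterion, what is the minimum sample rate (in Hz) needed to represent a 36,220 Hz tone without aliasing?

Minimum sample rate = 2 × 36,220 Hz = 72,440 Hz.

72,440 Hz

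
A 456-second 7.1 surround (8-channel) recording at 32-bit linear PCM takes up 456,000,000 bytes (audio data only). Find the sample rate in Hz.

Bytes = sample_rate × seconds × bytes_per_sample × channels.
sample_rate = 456,000,000 / (456 × 4 × 8) = 456,000,000 / 14,592 = 31,250 Hz.

31,250 Hz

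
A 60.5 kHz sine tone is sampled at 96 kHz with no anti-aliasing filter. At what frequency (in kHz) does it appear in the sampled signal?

35.5 kHz

Nyquist = 96,000/2 = 48,000 Hz; 60,500 Hz exceeds it.
Alias = |60,500 − 1×96,000| = |60,500 − 96,000| = 35,500 Hz = 35.5 kHz.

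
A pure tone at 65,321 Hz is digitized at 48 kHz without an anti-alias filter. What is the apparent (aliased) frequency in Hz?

17,321 Hz

Nyquist = 48,000/2 = 24,000 Hz; 65,321 Hz exceeds it.
Alias = |65,321 − 1×48,000| = |65,321 − 48,000| = 17,321 Hz.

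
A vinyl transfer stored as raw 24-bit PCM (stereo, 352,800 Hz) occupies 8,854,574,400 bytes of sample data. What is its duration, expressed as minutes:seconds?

Byte rate = 352,800 × 3 × 2 = 2,116,800 bytes/s.
Duration = 8,854,574,400 / 2,116,800 = 4,183 s.
4,183 s = 69:43.

69:43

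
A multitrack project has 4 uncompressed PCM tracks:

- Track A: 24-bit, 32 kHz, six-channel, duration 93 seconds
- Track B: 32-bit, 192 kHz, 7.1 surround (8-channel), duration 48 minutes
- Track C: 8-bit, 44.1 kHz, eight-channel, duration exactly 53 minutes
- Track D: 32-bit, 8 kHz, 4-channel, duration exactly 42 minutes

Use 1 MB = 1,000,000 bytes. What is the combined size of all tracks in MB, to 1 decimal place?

19192.8 MB

Track A: 32,000 × 93 × 3 × 6 = 53,568,000 bytes.
Track B: 48 minutes = 2,880 s; 192,000 × 2,880 × 4 × 8 = 17,694,720,000 bytes.
Track C: exactly 53 minutes = 3,180 s; 44,100 × 3,180 × 1 × 8 = 1,121,904,000 bytes.
Track D: exactly 42 minutes = 2,520 s; 8,000 × 2,520 × 4 × 4 = 322,560,000 bytes.
Total = 19,192,752,000 bytes = 19192.8 MB.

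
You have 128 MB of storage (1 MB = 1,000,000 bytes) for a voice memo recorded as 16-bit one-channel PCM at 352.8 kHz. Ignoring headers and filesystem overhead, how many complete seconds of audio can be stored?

Uncompressed byte rate = 352,800 × 2 × 1 = 705,600 bytes/s.
Capacity = 128 × 1,000,000 = 128,000,000 bytes.
128,000,000 / 705,600 ≈ 181.41 s → 181 seconds.

181 seconds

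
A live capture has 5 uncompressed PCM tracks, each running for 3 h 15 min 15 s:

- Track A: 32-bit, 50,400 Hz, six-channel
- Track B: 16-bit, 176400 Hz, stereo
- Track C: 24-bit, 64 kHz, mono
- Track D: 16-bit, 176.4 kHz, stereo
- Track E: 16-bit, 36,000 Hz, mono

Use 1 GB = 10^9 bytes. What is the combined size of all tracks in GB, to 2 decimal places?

3 h 15 min 15 s = 11,715 s.
Track A: 50,400 × 11,715 × 4 × 6 = 14,170,464,000 bytes.
Track B: 176,400 × 11,715 × 2 × 2 = 8,266,104,000 bytes.
Track C: 64,000 × 11,715 × 3 × 1 = 2,249,280,000 bytes.
Track D: 176,400 × 11,715 × 2 × 2 = 8,266,104,000 bytes.
Track E: 36,000 × 11,715 × 2 × 1 = 843,480,000 bytes.
Total = 33,795,432,000 bytes = 33.80 GB.

33.80 GB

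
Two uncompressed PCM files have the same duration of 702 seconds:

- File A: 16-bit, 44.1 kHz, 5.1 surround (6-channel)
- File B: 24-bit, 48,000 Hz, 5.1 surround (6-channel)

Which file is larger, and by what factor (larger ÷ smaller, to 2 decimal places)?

File A: 44,100 × 2 × 6 = 529,200 bytes/s.
File B: 48,000 × 3 × 6 = 864,000 bytes/s.
File B is larger; ratio = 606,528,000 / 371,498,400 = 1.63.

File B, by a factor of 1.63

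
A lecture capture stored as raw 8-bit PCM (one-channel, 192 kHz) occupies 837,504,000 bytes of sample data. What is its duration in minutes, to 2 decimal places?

72.70 minutes

Byte rate = 192,000 × 1 × 1 = 192,000 bytes/s.
Duration = 837,504,000 / 192,000 = 4,362 s.
4,362 s / 60 = 72.70 minutes.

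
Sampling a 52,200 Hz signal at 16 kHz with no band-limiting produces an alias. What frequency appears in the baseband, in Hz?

4,200 Hz

Nyquist = 16,000/2 = 8,000 Hz; 52,200 Hz exceeds it.
Alias = |52,200 − 3×16,000| = |52,200 − 48,000| = 4,200 Hz.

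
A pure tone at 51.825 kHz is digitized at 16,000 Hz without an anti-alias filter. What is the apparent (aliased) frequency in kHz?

Nyquist = 16,000/2 = 8,000 Hz; 51,825 Hz exceeds it.
Alias = |51,825 − 3×16,000| = |51,825 − 48,000| = 3,825 Hz = 3.825 kHz.

3.825 kHz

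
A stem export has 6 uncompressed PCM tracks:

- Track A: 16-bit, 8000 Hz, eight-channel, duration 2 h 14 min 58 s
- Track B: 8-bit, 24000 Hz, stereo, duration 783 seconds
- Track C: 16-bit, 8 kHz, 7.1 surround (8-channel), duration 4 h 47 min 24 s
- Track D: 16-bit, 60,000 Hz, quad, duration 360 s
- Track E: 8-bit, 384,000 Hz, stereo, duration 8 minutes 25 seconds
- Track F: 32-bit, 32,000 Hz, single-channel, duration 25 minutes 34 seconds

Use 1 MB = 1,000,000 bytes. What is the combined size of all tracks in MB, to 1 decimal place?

4038.4 MB

Track A: 2 h 14 min 58 s = 8,098 s; 8,000 × 8,098 × 2 × 8 = 1,036,544,000 bytes.
Track B: 24,000 × 783 × 1 × 2 = 37,584,000 bytes.
Track C: 4 h 47 min 24 s = 17,244 s; 8,000 × 17,244 × 2 × 8 = 2,207,232,000 bytes.
Track D: 60,000 × 360 × 2 × 4 = 172,800,000 bytes.
Track E: 8 minutes 25 seconds = 505 s; 384,000 × 505 × 1 × 2 = 387,840,000 bytes.
Track F: 25 minutes 34 seconds = 1,534 s; 32,000 × 1,534 × 4 × 1 = 196,352,000 bytes.
Total = 4,038,352,000 bytes = 4038.4 MB.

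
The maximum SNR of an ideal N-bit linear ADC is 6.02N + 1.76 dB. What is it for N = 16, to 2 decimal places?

6.02 × 16 + 1.76 = 98.08 dB.

98.08 dB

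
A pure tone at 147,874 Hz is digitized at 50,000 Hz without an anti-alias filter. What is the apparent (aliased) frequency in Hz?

Nyquist = 50,000/2 = 25,000 Hz; 147,874 Hz exceeds it.
Alias = |147,874 − 3×50,000| = |147,874 − 150,000| = 2,126 Hz.

2,126 Hz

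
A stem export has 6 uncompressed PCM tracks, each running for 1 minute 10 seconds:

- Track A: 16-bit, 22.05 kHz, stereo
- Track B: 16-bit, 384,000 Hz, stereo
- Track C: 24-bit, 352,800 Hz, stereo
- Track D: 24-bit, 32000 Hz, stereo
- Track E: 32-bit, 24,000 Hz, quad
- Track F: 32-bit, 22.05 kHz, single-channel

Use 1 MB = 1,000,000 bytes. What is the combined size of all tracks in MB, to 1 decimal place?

308.4 MB

1 minute 10 seconds = 70 s.
Track A: 22,050 × 70 × 2 × 2 = 6,174,000 bytes.
Track B: 384,000 × 70 × 2 × 2 = 107,520,000 bytes.
Track C: 352,800 × 70 × 3 × 2 = 148,176,000 bytes.
Track D: 32,000 × 70 × 3 × 2 = 13,440,000 bytes.
Track E: 24,000 × 70 × 4 × 4 = 26,880,000 bytes.
Track F: 22,050 × 70 × 4 × 1 = 6,174,000 bytes.
Total = 308,364,000 bytes = 308.4 MB.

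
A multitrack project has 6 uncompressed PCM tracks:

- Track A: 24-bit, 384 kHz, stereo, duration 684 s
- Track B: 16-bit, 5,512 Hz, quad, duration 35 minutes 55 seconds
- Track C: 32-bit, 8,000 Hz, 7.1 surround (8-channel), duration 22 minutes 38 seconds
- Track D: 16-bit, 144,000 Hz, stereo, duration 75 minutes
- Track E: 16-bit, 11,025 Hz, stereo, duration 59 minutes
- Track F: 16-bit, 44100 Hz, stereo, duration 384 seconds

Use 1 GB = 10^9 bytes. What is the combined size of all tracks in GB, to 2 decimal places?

4.83 GB

Track A: 384,000 × 684 × 3 × 2 = 1,575,936,000 bytes.
Track B: 35 minutes 55 seconds = 2,155 s; 5,512 × 2,155 × 2 × 4 = 95,026,880 bytes.
Track C: 22 minutes 38 seconds = 1,358 s; 8,000 × 1,358 × 4 × 8 = 347,648,000 bytes.
Track D: 75 minutes = 4,500 s; 144,000 × 4,500 × 2 × 2 = 2,592,000,000 bytes.
Track E: 59 minutes = 3,540 s; 11,025 × 3,540 × 2 × 2 = 156,114,000 bytes.
Track F: 44,100 × 384 × 2 × 2 = 67,737,600 bytes.
Total = 4,834,462,480 bytes = 4.83 GB.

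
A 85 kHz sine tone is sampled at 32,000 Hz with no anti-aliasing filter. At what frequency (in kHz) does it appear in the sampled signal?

Nyquist = 32,000/2 = 16,000 Hz; 85,000 Hz exceeds it.
Alias = |85,000 − 3×32,000| = |85,000 − 96,000| = 11,000 Hz = 11 kHz.

11 kHz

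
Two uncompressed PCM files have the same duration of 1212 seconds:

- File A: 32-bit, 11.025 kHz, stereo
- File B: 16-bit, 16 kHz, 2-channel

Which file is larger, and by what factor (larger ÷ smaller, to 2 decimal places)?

File A: 11,025 × 4 × 2 = 88,200 bytes/s.
File B: 16,000 × 2 × 2 = 64,000 bytes/s.
File A is larger; ratio = 106,898,400 / 77,568,000 = 1.38.

File A, by a factor of 1.38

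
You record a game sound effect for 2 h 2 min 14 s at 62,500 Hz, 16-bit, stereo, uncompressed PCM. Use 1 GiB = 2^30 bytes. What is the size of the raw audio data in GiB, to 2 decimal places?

Duration = 2 h 2 min 14 s = 7,334 s.
Bytes = 62,500 samples/s × 7,334 s × 2 bytes/sample × 2 ch = 1,833,500,000 bytes.
1,833,500,000 / 1,073,741,824 = 1.71 GiB.

1.71 GiB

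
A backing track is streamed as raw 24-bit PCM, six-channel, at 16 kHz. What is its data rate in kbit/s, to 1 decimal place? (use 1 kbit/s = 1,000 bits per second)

Bit rate = 16,000 × 24 × 6 = 2,304,000 bits/s.
= 2304.0 kbit/s.

2304.0 kbit/s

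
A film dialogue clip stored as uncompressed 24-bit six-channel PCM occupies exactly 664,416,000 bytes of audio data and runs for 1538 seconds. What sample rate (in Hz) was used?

Bytes = sample_rate × seconds × bytes_per_sample × channels.
sample_rate = 664,416,000 / (1,538 × 3 × 6) = 664,416,000 / 27,684 = 24,000 Hz.

24,000 Hz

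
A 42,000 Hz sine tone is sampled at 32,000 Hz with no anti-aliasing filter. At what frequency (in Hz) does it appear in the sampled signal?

10,000 Hz

Nyquist = 32,000/2 = 16,000 Hz; 42,000 Hz exceeds it.
Alias = |42,000 − 1×32,000| = |42,000 − 32,000| = 10,000 Hz.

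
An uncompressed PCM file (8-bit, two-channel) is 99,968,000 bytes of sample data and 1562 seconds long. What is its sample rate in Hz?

32,000 Hz

Bytes = sample_rate × seconds × bytes_per_sample × channels.
sample_rate = 99,968,000 / (1,562 × 1 × 2) = 99,968,000 / 3,124 = 32,000 Hz.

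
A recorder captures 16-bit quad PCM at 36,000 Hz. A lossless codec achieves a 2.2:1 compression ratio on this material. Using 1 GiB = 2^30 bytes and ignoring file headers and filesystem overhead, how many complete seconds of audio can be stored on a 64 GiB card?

Uncompressed byte rate = 36,000 × 2 × 4 = 288,000 bytes/s.
After 2.2:1 compression, effective rate ≈ 130909.09 bytes/s.
Capacity = 64 × 1,073,741,824 = 68,719,476,736 bytes.
68,719,476,736 / effective rate ≈ 524940.45 s → 524,940 seconds.

524,940 seconds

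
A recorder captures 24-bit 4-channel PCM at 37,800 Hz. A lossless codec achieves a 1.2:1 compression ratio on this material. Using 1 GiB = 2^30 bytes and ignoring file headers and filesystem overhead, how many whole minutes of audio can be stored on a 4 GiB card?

Uncompressed byte rate = 37,800 × 3 × 4 = 453,600 bytes/s.
After 1.2:1 compression, effective rate ≈ 378000 bytes/s.
Capacity = 4 × 1,073,741,824 = 4,294,967,296 bytes.
4,294,967,296 / effective rate ≈ 11362.35 s → 189 minutes.

189 minutes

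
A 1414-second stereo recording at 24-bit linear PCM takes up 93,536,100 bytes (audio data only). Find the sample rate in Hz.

11,025 Hz

Bytes = sample_rate × seconds × bytes_per_sample × channels.
sample_rate = 93,536,100 / (1,414 × 3 × 2) = 93,536,100 / 8,484 = 11,025 Hz.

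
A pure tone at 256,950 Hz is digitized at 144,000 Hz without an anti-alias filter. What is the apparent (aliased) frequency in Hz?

31,050 Hz

Nyquist = 144,000/2 = 72,000 Hz; 256,950 Hz exceeds it.
Alias = |256,950 − 2×144,000| = |256,950 − 288,000| = 31,050 Hz.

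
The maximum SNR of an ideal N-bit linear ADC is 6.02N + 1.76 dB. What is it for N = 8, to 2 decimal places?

49.92 dB

6.02 × 8 + 1.76 = 49.92 dB.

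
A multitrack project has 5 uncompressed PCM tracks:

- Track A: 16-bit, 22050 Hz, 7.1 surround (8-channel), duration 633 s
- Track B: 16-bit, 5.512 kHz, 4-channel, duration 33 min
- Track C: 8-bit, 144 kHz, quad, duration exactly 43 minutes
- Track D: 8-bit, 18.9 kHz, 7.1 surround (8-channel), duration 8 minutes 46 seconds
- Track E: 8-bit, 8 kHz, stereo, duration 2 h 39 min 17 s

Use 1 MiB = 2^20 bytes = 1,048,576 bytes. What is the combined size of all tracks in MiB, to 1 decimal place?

Track A: 22,050 × 633 × 2 × 8 = 223,322,400 bytes.
Track B: 33 min = 1,980 s; 5,512 × 1,980 × 2 × 4 = 87,310,080 bytes.
Track C: exactly 43 minutes = 2,580 s; 144,000 × 2,580 × 1 × 4 = 1,486,080,000 bytes.
Track D: 8 minutes 46 seconds = 526 s; 18,900 × 526 × 1 × 8 = 79,531,200 bytes.
Track E: 2 h 39 min 17 s = 9,557 s; 8,000 × 9,557 × 1 × 2 = 152,912,000 bytes.
Total = 2,029,155,680 bytes = 1935.2 MiB.

1935.2 MiB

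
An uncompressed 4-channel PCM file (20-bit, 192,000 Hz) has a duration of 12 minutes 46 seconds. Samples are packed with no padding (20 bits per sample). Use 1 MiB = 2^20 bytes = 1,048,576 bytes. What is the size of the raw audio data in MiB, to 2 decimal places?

1402.59 MiB

Duration = 12 minutes 46 seconds = 766 s.
Bits = 192,000 × 766 × 20 × 4 = 11,765,760,000 bits = 1,470,720,000 bytes.
1,470,720,000 / 1,048,576 = 1402.59 MiB.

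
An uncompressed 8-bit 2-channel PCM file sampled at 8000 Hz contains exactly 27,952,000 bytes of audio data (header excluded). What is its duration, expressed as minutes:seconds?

29:07

Byte rate = 8,000 × 1 × 2 = 16,000 bytes/s.
Duration = 27,952,000 / 16,000 = 1,747 s.
1,747 s = 29:07.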